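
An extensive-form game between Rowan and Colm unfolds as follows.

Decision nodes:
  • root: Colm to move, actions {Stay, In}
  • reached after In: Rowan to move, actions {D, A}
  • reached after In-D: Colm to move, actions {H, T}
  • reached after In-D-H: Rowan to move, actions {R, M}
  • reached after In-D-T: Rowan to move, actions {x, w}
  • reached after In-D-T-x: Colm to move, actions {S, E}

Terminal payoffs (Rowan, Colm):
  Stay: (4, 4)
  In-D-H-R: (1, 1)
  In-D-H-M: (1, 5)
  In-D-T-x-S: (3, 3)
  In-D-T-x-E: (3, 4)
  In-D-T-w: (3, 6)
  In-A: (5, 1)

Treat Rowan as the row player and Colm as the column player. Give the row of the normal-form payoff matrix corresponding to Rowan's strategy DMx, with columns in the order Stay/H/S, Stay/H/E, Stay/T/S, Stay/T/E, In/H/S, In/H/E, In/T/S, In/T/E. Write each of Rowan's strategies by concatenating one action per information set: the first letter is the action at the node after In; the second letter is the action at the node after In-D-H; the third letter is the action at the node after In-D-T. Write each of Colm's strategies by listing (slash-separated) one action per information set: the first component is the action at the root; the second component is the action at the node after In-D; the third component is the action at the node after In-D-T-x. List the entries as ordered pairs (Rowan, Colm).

vs Stay/H/S: Colm plays Stay → (4, 4)
vs Stay/H/E: Colm plays Stay → (4, 4)
vs Stay/T/S: Colm plays Stay → (4, 4)
vs Stay/T/E: Colm plays Stay → (4, 4)
vs In/H/S: Colm plays In → Rowan plays D at [In] → Colm plays H at [In-D] → Rowan plays M at [In-D-H] → (1, 5)
vs In/H/E: Colm plays In → Rowan plays D at [In] → Colm plays H at [In-D] → Rowan plays M at [In-D-H] → (1, 5)
vs In/T/S: Colm plays In → Rowan plays D at [In] → Colm plays T at [In-D] → Rowan plays x at [In-D-T] → Colm plays S at [In-D-T-x] → (3, 3)
vs In/T/E: Colm plays In → Rowan plays D at [In] → Colm plays T at [In-D] → Rowan plays x at [In-D-T] → Colm plays E at [In-D-T-x] → (3, 4)

(4,4) (4,4) (4,4) (4,4) (1,5) (1,5) (3,3) (3,4)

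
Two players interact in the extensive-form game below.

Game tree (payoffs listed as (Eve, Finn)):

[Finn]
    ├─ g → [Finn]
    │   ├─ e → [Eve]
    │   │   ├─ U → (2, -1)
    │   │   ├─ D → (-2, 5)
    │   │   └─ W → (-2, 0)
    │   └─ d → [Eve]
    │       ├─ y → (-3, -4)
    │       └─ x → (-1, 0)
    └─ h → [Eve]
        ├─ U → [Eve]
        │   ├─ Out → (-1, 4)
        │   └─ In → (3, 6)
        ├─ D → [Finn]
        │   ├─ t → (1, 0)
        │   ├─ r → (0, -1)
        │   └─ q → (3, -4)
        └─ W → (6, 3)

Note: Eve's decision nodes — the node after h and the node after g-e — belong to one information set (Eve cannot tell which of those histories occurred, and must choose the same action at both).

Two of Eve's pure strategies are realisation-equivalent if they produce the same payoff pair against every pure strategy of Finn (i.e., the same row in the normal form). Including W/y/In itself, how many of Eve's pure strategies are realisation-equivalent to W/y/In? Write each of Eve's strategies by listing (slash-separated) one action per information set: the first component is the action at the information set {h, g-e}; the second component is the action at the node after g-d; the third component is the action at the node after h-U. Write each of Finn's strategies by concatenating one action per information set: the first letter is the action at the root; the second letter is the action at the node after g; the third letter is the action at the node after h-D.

2

Row for W/y/In (columns get, ger, geq, gdt, gdr, gdq, het, her, heq, hdt, hdr, hdq): (-2,0) (-2,0) (-2,0) (-3,-4) (-3,-4) (-3,-4) (6,3) (6,3) (6,3) (6,3) (6,3) (6,3).
Under W/y/In, Eve's choice at the node after h-U can never be reached regardless of what Finn does, so varying those choices leaves every outcome unchanged.
Holding the reachable choices fixed and varying the unreachable one freely already gives 2 equivalent strategies.
No other strategy reproduces this row, so those 2 are the full class: W/y/Out, W/y/In.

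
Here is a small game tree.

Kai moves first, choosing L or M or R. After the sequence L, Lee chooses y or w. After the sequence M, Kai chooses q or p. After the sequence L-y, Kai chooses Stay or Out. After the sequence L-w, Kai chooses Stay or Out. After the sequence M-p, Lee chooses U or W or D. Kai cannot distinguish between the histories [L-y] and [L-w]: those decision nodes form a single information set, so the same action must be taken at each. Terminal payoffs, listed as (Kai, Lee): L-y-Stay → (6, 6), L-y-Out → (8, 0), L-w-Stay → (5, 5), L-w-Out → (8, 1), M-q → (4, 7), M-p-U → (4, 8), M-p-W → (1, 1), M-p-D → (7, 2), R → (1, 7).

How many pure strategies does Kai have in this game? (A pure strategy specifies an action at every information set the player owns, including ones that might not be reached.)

12

Kai owns the root with actions {L, M, R} — three choices.
Kai owns the node after M with actions {q, p} — two choices.
Kai owns the information set {L-y, L-w} with actions {Stay, Out} — two choices.
A pure strategy fixes one action at each information set independently, so the count is the product 3 × 2 × 2 = 12.
(For reference, Lee has 6 pure strategies, giving a 12×6 normal-form matrix.)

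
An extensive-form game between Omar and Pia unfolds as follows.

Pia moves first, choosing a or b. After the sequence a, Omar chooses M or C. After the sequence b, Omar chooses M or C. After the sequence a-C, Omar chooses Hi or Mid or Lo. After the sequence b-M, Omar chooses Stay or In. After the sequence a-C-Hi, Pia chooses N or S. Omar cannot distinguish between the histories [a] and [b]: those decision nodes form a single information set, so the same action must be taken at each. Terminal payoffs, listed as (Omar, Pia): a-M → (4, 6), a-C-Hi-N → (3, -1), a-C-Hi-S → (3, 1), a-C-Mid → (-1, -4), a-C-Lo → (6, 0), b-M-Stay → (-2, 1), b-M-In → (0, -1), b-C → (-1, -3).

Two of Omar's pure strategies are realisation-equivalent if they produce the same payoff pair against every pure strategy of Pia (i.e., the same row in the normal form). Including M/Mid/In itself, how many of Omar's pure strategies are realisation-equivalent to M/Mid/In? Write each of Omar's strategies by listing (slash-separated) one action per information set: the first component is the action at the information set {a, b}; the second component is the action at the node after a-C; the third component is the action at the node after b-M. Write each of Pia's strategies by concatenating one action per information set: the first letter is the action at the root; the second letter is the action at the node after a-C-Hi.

Row for M/Mid/In (columns aN, aS, bN, bS): (4,6) (4,6) (0,-1) (0,-1).
Under M/Mid/In, Omar's choice at the node after a-C can never be reached regardless of what Pia does, so varying those choices leaves every outcome unchanged.
Holding the reachable choices fixed and varying the unreachable one freely already gives 3 equivalent strategies.
No other strategy reproduces this row, so those 3 are the full class: M/Hi/In, M/Mid/In, M/Lo/In.

3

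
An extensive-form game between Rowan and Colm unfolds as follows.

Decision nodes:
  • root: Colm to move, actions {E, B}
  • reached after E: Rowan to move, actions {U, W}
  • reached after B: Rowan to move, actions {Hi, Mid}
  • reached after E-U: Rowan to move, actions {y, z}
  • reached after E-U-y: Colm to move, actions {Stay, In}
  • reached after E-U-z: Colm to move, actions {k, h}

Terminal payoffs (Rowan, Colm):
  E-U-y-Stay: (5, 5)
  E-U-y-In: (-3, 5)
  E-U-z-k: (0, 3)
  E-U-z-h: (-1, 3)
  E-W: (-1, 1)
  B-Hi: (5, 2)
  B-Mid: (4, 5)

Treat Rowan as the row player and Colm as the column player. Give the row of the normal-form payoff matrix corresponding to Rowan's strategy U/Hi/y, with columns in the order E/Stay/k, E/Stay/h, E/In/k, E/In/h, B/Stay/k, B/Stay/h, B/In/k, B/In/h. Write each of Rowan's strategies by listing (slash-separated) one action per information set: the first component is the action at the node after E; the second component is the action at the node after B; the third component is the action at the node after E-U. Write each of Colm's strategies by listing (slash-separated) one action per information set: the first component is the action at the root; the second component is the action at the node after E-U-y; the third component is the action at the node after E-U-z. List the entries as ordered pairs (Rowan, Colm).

(5,5) (5,5) (-3,5) (-3,5) (5,2) (5,2) (5,2) (5,2)

vs E/Stay/k: Colm plays E → Rowan plays U at [E] → Rowan plays y at [E-U] → Colm plays Stay at [E-U-y] → (5, 5)
vs E/Stay/h: Colm plays E → Rowan plays U at [E] → Rowan plays y at [E-U] → Colm plays Stay at [E-U-y] → (5, 5)
vs E/In/k: Colm plays E → Rowan plays U at [E] → Rowan plays y at [E-U] → Colm plays In at [E-U-y] → (-3, 5)
vs E/In/h: Colm plays E → Rowan plays U at [E] → Rowan plays y at [E-U] → Colm plays In at [E-U-y] → (-3, 5)
vs B/Stay/k: Colm plays B → Rowan plays Hi at [B] → (5, 2)
vs B/Stay/h: Colm plays B → Rowan plays Hi at [B] → (5, 2)
vs B/In/k: Colm plays B → Rowan plays Hi at [B] → (5, 2)
vs B/In/h: Colm plays B → Rowan plays Hi at [B] → (5, 2)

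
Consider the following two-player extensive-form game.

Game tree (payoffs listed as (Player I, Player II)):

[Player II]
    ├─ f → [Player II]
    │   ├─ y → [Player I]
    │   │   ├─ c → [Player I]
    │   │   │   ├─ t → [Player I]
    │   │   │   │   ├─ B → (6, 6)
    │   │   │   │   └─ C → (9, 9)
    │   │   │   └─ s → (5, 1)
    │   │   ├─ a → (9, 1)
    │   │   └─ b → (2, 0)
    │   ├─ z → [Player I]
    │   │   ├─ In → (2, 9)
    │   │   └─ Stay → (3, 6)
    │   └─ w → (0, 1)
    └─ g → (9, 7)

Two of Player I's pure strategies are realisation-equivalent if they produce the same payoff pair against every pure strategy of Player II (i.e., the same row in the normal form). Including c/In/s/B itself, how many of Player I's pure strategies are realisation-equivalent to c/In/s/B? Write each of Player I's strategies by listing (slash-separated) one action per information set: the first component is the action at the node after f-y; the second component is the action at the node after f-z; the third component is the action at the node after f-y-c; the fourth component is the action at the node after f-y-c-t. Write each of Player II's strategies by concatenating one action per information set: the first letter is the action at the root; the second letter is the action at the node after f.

Row for c/In/s/B (columns fy, fz, fw, gy, gz, gw): (5,1) (2,9) (0,1) (9,7) (9,7) (9,7).
Under c/In/s/B, Player I's choice at the node after f-y-c-t can never be reached regardless of what Player II does, so varying those choices leaves every outcome unchanged.
Holding the reachable choices fixed and varying the unreachable one freely already gives 2 equivalent strategies.
No other strategy reproduces this row, so those 2 are the full class: c/In/s/B, c/In/s/C.

2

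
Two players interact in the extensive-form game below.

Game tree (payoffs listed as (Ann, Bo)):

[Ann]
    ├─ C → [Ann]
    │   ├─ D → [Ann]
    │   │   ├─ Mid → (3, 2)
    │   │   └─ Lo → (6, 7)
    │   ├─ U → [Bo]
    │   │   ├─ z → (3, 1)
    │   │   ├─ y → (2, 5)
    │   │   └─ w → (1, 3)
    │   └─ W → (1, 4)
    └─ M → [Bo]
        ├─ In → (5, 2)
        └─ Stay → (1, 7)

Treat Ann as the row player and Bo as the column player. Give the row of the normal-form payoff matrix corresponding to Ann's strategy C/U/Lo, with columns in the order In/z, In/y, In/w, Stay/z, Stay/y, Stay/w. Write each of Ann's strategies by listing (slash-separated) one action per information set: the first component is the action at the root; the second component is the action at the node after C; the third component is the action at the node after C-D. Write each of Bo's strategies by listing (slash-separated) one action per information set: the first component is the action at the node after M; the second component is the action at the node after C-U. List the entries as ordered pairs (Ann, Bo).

vs In/z: Ann plays C → Ann plays U at [C] → Bo plays z at [C-U] → (3, 1)
vs In/y: Ann plays C → Ann plays U at [C] → Bo plays y at [C-U] → (2, 5)
vs In/w: Ann plays C → Ann plays U at [C] → Bo plays w at [C-U] → (1, 3)
vs Stay/z: Ann plays C → Ann plays U at [C] → Bo plays z at [C-U] → (3, 1)
vs Stay/y: Ann plays C → Ann plays U at [C] → Bo plays y at [C-U] → (2, 5)
vs Stay/w: Ann plays C → Ann plays U at [C] → Bo plays w at [C-U] → (1, 3)

(3,1) (2,5) (1,3) (3,1) (2,5) (1,3)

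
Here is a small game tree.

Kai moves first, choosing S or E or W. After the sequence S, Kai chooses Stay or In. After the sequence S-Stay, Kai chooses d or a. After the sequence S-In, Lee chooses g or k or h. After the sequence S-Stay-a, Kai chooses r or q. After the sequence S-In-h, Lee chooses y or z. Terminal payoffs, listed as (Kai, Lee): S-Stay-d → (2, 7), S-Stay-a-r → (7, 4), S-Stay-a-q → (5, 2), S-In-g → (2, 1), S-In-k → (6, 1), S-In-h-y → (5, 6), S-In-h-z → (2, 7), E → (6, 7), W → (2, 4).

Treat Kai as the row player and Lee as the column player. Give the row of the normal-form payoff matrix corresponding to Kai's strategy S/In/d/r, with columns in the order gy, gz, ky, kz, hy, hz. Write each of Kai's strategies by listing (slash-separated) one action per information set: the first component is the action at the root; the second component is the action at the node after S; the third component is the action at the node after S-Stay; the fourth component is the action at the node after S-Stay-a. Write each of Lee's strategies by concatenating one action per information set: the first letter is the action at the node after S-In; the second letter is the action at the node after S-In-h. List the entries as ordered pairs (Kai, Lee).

vs gy: Kai plays S → Kai plays In at [S] → Lee plays g at [S-In] → (2, 1)
vs gz: Kai plays S → Kai plays In at [S] → Lee plays g at [S-In] → (2, 1)
vs ky: Kai plays S → Kai plays In at [S] → Lee plays k at [S-In] → (6, 1)
vs kz: Kai plays S → Kai plays In at [S] → Lee plays k at [S-In] → (6, 1)
vs hy: Kai plays S → Kai plays In at [S] → Lee plays h at [S-In] → Lee plays y at [S-In-h] → (5, 6)
vs hz: Kai plays S → Kai plays In at [S] → Lee plays h at [S-In] → Lee plays z at [S-In-h] → (2, 7)

(2,1) (2,1) (6,1) (6,1) (5,6) (2,7)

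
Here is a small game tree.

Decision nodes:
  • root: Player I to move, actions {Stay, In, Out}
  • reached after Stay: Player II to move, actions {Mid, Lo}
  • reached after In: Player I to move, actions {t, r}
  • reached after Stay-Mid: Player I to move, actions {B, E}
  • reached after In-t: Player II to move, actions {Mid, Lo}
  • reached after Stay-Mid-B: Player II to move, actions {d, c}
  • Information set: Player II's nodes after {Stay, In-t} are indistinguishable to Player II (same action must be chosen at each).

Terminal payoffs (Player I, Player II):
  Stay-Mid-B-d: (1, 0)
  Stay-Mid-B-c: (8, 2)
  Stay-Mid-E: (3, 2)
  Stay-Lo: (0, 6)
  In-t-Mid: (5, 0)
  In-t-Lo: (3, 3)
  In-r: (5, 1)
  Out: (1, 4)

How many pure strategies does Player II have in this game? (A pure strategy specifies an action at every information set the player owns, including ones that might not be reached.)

4

Player II owns the information set {Stay, In-t} with actions {Mid, Lo} — two choices.
Player II owns the node after Stay-Mid-B with actions {d, c} — two choices.
A pure strategy fixes one action at each information set independently, so the count is the product 2 × 2 = 4.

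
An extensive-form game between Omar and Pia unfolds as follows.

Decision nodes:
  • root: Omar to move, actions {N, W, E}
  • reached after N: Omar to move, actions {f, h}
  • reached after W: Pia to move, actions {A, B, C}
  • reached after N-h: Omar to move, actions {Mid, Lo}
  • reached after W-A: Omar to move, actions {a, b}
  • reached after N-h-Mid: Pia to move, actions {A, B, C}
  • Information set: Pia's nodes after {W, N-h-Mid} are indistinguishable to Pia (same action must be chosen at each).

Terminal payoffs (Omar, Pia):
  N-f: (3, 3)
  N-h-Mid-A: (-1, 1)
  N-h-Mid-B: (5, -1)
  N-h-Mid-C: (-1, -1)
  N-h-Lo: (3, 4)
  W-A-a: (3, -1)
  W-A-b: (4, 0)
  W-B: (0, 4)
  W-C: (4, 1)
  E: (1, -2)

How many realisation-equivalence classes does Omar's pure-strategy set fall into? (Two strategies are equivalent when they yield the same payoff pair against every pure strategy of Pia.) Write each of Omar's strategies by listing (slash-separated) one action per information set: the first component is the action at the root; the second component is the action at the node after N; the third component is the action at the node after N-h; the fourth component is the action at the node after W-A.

Omar has 24 pure strategies: N/f/Mid/a, N/f/Mid/b, N/f/Lo/a, N/f/Lo/b, N/h/Mid/a, N/h/Mid/b, N/h/Lo/a, N/h/Lo/b, W/f/Mid/a, W/f/Mid/b, W/f/Lo/a, W/f/Lo/b, W/h/Mid/a, W/h/Mid/b, W/h/Lo/a, W/h/Lo/b, E/f/Mid/a, E/f/Mid/b, E/f/Lo/a, E/f/Lo/b, E/h/Mid/a, E/h/Mid/b, E/h/Lo/a, E/h/Lo/b. Columns: A, B, C.
{N/f/Mid/a, N/f/Mid/b, N/f/Lo/a, N/f/Lo/b} → row (3,3) (3,3) (3,3)
{N/h/Mid/a, N/h/Mid/b} → row (-1,1) (5,-1) (-1,-1)
{N/h/Lo/a, N/h/Lo/b} → row (3,4) (3,4) (3,4)
{W/f/Mid/a, W/f/Lo/a, W/h/Mid/a, W/h/Lo/a} → row (3,-1) (0,4) (4,1)
{W/f/Mid/b, W/f/Lo/b, W/h/Mid/b, W/h/Lo/b} → row (4,0) (0,4) (4,1)
{E/f/Mid/a, E/f/Mid/b, E/f/Lo/a, E/f/Lo/b, E/h/Mid/a, E/h/Mid/b, E/h/Lo/a, E/h/Lo/b} → row (1,-2) (1,-2) (1,-2)
That's 6 distinct rows out of 24 strategies.

6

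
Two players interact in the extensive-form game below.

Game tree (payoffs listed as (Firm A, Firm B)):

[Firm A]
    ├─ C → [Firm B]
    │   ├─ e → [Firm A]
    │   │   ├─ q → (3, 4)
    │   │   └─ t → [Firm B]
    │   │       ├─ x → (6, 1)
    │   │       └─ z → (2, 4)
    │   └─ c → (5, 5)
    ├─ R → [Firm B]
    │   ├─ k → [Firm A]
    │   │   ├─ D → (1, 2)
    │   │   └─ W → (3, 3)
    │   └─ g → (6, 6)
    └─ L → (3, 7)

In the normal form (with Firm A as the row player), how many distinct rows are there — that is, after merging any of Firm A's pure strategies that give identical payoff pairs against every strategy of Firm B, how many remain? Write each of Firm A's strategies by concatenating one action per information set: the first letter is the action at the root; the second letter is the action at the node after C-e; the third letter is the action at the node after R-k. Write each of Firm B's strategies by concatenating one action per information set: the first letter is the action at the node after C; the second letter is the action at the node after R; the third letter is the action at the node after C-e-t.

Firm A has 12 pure strategies: CqD, CqW, CtD, CtW, RqD, RqW, RtD, RtW, LqD, LqW, LtD, LtW. Columns: ekx, ekz, egx, egz, ckx, ckz, cgx, cgz.
{CqD, CqW} → row (3,4) (3,4) (3,4) (3,4) (5,5) (5,5) (5,5) (5,5)
{CtD, CtW} → row (6,1) (2,4) (6,1) (2,4) (5,5) (5,5) (5,5) (5,5)
{RqD, RtD} → row (1,2) (1,2) (6,6) (6,6) (1,2) (1,2) (6,6) (6,6)
{RqW, RtW} → row (3,3) (3,3) (6,6) (6,6) (3,3) (3,3) (6,6) (6,6)
{LqD, LqW, LtD, LtW} → row (3,7) (3,7) (3,7) (3,7) (3,7) (3,7) (3,7) (3,7)
That's 5 distinct rows out of 12 strategies.

5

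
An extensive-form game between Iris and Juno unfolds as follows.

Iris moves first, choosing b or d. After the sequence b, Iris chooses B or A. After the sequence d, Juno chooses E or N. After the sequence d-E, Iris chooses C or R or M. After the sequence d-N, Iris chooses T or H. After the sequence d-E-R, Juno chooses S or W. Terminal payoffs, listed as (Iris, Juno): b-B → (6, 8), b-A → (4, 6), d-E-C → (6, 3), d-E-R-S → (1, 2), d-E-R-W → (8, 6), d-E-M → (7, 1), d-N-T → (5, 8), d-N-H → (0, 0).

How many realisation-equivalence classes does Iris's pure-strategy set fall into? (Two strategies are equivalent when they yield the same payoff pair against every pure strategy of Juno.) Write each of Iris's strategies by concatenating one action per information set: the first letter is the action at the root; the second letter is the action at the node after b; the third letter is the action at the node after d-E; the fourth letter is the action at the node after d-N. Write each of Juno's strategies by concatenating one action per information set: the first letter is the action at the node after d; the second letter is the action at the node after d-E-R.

Iris has 24 pure strategies: bBCT, bBCH, bBRT, bBRH, bBMT, bBMH, bACT, bACH, bART, bARH, bAMT, bAMH, dBCT, dBCH, dBRT, dBRH, dBMT, dBMH, dACT, dACH, dART, dARH, dAMT, dAMH. Columns: ES, EW, NS, NW.
{bBCT, bBCH, bBRT, bBRH, bBMT, bBMH} → row (6,8) (6,8) (6,8) (6,8)
{bACT, bACH, bART, bARH, bAMT, bAMH} → row (4,6) (4,6) (4,6) (4,6)
{dBCT, dACT} → row (6,3) (6,3) (5,8) (5,8)
{dBCH, dACH} → row (6,3) (6,3) (0,0) (0,0)
{dBRT, dART} → row (1,2) (8,6) (5,8) (5,8)
{dBRH, dARH} → row (1,2) (8,6) (0,0) (0,0)
{dBMT, dAMT} → row (7,1) (7,1) (5,8) (5,8)
{dBMH, dAMH} → row (7,1) (7,1) (0,0) (0,0)
That's 8 distinct rows out of 24 strategies.

8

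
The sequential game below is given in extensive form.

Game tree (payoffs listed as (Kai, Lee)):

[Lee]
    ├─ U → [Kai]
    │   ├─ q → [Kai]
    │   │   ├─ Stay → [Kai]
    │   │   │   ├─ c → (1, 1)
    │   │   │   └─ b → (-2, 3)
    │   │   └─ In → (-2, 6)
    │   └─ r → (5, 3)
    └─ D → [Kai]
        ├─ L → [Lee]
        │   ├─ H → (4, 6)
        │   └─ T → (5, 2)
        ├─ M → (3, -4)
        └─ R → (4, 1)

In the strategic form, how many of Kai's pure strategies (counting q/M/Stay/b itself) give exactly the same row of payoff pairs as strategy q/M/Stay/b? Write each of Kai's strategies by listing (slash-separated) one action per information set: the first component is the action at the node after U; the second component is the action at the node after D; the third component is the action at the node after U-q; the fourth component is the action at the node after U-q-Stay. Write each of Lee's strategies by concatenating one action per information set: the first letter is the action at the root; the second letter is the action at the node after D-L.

Row for q/M/Stay/b (columns UH, UT, DH, DT): (-2,3) (-2,3) (3,-4) (3,-4).
Every one of Kai's information sets is on the play path for some reply by Lee when Kai follows q/M/Stay/b.
Changing the action at any of them therefore changes at least one column, so only q/M/Stay/b itself gives this row.

1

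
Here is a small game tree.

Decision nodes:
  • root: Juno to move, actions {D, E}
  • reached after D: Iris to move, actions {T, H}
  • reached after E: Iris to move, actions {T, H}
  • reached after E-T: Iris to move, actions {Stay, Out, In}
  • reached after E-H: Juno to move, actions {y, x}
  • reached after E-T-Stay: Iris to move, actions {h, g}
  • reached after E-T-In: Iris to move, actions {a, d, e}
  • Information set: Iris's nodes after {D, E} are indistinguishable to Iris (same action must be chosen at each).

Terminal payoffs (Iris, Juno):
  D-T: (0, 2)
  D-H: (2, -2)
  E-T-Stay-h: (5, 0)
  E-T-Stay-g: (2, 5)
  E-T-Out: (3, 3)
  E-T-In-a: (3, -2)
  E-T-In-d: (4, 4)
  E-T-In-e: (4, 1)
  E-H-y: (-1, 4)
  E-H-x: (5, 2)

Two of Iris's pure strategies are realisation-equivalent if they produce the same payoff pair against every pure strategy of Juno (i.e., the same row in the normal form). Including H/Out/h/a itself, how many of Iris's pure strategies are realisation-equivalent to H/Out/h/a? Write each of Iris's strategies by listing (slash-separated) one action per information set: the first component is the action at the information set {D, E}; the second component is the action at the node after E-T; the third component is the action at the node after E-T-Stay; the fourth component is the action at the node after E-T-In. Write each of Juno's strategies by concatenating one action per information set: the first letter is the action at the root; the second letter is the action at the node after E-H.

Row for H/Out/h/a (columns Dy, Dx, Ey, Ex): (2,-2) (2,-2) (-1,4) (5,2).
Under H/Out/h/a, Iris's choice at the node after E-T and at the node after E-T-Stay and at the node after E-T-In can never be reached regardless of what Juno does, so varying those choices leaves every outcome unchanged.
Holding the reachable choices fixed and varying the unreachable ones freely already gives 3 × 2 × 3 = 18 equivalent strategies.
No other strategy reproduces this row, so those 18 are the full class: H/Stay/h/a, H/Stay/h/d, H/Stay/h/e, H/Stay/g/a, H/Stay/g/d, H/Stay/g/e, H/Out/h/a, H/Out/h/d, H/Out/h/e, H/Out/g/a, H/Out/g/d, H/Out/g/e, H/In/h/a, H/In/h/d, H/In/h/e, H/In/g/a, H/In/g/d, H/In/g/e.

18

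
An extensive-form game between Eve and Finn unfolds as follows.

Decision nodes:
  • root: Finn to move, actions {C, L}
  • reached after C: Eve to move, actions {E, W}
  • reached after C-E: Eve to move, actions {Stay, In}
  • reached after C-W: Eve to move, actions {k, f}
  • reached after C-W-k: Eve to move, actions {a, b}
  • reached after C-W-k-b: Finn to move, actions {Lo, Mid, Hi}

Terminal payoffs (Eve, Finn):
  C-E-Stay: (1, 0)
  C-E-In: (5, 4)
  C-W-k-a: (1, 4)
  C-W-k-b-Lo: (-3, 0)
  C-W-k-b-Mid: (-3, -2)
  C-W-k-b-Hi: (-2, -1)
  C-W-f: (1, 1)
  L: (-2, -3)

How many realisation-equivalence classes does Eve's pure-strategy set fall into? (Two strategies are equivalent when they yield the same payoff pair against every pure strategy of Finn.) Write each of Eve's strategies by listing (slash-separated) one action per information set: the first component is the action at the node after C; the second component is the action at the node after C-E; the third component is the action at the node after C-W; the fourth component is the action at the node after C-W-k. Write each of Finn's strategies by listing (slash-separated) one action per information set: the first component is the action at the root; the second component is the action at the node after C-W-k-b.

Eve has 16 pure strategies: E/Stay/k/a, E/Stay/k/b, E/Stay/f/a, E/Stay/f/b, E/In/k/a, E/In/k/b, E/In/f/a, E/In/f/b, W/Stay/k/a, W/Stay/k/b, W/Stay/f/a, W/Stay/f/b, W/In/k/a, W/In/k/b, W/In/f/a, W/In/f/b. Columns: C/Lo, C/Mid, C/Hi, L/Lo, L/Mid, L/Hi.
{E/Stay/k/a, E/Stay/k/b, E/Stay/f/a, E/Stay/f/b} → row (1,0) (1,0) (1,0) (-2,-3) (-2,-3) (-2,-3)
{E/In/k/a, E/In/k/b, E/In/f/a, E/In/f/b} → row (5,4) (5,4) (5,4) (-2,-3) (-2,-3) (-2,-3)
{W/Stay/k/a, W/In/k/a} → row (1,4) (1,4) (1,4) (-2,-3) (-2,-3) (-2,-3)
{W/Stay/k/b, W/In/k/b} → row (-3,0) (-3,-2) (-2,-1) (-2,-3) (-2,-3) (-2,-3)
{W/Stay/f/a, W/Stay/f/b, W/In/f/a, W/In/f/b} → row (1,1) (1,1) (1,1) (-2,-3) (-2,-3) (-2,-3)
That's 5 distinct rows out of 16 strategies.

5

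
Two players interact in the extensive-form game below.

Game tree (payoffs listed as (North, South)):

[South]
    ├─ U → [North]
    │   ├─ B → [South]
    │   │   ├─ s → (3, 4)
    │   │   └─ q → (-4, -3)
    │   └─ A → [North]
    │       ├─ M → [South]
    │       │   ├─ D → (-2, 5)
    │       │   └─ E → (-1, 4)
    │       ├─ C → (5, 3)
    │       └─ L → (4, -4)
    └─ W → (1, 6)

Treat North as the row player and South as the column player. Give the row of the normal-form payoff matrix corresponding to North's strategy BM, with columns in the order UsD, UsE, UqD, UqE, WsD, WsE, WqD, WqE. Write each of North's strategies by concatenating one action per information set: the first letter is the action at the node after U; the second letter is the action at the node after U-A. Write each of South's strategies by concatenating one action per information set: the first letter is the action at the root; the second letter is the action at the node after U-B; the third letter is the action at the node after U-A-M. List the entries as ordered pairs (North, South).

(3,4) (3,4) (-4,-3) (-4,-3) (1,6) (1,6) (1,6) (1,6)

vs UsD: South plays U → North plays B at [U] → South plays s at [U-B] → (3, 4)
vs UsE: South plays U → North plays B at [U] → South plays s at [U-B] → (3, 4)
vs UqD: South plays U → North plays B at [U] → South plays q at [U-B] → (-4, -3)
vs UqE: South plays U → North plays B at [U] → South plays q at [U-B] → (-4, -3)
vs WsD: South plays W → (1, 6)
vs WsE: South plays W → (1, 6)
vs WqD: South plays W → (1, 6)
vs WqE: South plays W → (1, 6)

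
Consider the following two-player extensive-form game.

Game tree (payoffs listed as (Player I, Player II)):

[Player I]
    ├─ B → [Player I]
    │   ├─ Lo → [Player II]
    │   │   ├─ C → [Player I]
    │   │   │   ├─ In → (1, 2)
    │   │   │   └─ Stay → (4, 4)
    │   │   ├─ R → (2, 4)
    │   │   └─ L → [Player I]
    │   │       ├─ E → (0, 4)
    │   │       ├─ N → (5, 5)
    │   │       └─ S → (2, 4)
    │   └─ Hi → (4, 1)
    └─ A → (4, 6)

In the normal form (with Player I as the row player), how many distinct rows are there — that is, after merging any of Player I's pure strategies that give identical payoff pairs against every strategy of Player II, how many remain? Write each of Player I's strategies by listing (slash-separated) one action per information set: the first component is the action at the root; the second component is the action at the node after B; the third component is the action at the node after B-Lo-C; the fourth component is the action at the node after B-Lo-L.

Player I has 24 pure strategies: B/Lo/In/E, B/Lo/In/N, B/Lo/In/S, B/Lo/Stay/E, B/Lo/Stay/N, B/Lo/Stay/S, B/Hi/In/E, B/Hi/In/N, B/Hi/In/S, B/Hi/Stay/E, B/Hi/Stay/N, B/Hi/Stay/S, A/Lo/In/E, A/Lo/In/N, A/Lo/In/S, A/Lo/Stay/E, A/Lo/Stay/N, A/Lo/Stay/S, A/Hi/In/E, A/Hi/In/N, A/Hi/In/S, A/Hi/Stay/E, A/Hi/Stay/N, A/Hi/Stay/S. Columns: C, R, L.
{B/Lo/In/E} → row (1,2) (2,4) (0,4)
{B/Lo/In/N} → row (1,2) (2,4) (5,5)
{B/Lo/In/S} → row (1,2) (2,4) (2,4)
{B/Lo/Stay/E} → row (4,4) (2,4) (0,4)
{B/Lo/Stay/N} → row (4,4) (2,4) (5,5)
{B/Lo/Stay/S} → row (4,4) (2,4) (2,4)
{B/Hi/In/E, B/Hi/In/N, B/Hi/In/S, B/Hi/Stay/E, B/Hi/Stay/N, B/Hi/Stay/S} → row (4,1) (4,1) (4,1)
{A/Lo/In/E, A/Lo/In/N, A/Lo/In/S, A/Lo/Stay/E, A/Lo/Stay/N, A/Lo/Stay/S, A/Hi/In/E, A/Hi/In/N, A/Hi/In/S, A/Hi/Stay/E, A/Hi/Stay/N, A/Hi/Stay/S} → row (4,6) (4,6) (4,6)
That's 8 distinct rows out of 24 strategies.

8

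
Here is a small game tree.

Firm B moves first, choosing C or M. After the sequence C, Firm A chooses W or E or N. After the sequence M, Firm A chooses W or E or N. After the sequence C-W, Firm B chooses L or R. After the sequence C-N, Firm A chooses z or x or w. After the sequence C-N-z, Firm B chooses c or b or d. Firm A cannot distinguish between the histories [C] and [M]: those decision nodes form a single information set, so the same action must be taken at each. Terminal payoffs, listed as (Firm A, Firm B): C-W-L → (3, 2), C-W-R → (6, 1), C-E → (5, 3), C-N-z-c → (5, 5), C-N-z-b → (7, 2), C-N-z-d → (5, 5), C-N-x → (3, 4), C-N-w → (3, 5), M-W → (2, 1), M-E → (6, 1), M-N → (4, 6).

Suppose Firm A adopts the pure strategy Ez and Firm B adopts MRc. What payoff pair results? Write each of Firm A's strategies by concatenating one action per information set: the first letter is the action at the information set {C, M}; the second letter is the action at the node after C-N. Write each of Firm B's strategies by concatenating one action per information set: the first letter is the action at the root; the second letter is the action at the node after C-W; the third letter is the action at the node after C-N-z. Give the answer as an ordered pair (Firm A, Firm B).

(6, 1)

Trace the play path from the root:
  Firm B plays M
  Firm A plays E at [M]
→ terminal payoff (6, 1).
(Firm A's choice at the node after C-N is never reached on this path, so it doesn't affect the outcome.)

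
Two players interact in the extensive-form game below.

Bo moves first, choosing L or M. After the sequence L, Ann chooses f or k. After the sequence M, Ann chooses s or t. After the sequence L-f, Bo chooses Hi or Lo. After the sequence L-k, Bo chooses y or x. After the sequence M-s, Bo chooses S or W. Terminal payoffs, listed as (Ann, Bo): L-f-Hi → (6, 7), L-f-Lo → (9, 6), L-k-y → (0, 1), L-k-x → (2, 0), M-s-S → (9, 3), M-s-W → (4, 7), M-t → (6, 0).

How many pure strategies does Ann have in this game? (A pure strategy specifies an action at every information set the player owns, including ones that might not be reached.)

Ann owns the node after L with actions {f, k} — two choices.
Ann owns the node after M with actions {s, t} — two choices.
A pure strategy fixes one action at each information set independently, so the count is the product 2 × 2 = 4.
(For reference, Bo has 16 pure strategies, giving a 4×16 normal-form matrix.)

4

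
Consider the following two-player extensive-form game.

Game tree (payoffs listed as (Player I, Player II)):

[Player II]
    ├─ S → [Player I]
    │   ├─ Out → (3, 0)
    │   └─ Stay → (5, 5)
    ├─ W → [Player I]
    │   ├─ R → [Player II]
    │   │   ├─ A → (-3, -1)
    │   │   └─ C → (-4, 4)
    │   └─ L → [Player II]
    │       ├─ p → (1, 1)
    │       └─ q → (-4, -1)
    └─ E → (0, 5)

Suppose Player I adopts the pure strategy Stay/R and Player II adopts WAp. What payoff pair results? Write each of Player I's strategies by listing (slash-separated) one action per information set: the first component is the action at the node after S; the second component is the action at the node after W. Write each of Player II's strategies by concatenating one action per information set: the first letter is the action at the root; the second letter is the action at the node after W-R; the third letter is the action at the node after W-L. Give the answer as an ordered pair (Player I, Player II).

Trace the play path from the root:
  Player II plays W
  Player I plays R at [W]
  Player II plays A at [W-R]
→ terminal payoff (-3, -1).
(Player I's choice at the node after S is never reached on this path, so it doesn't affect the outcome.)

(-3, -1)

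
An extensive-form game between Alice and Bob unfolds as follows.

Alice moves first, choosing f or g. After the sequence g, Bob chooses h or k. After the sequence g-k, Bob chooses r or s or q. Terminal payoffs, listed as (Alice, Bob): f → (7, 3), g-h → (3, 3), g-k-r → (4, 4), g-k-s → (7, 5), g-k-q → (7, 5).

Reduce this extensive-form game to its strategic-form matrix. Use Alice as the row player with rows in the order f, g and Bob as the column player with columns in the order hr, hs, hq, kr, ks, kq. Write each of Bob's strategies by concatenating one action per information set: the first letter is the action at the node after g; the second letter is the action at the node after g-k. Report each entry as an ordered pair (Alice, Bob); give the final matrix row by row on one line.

f: (7,3) (7,3) (7,3) (7,3) (7,3) (7,3) | g: (3,3) (3,3) (3,3) (4,4) (7,5) (7,5)

Row f: hr→(7,3), hs→(7,3), hq→(7,3), kr→(7,3), ks→(7,3), kq→(7,3)
Row g: hr→(3,3), hs→(3,3), hq→(3,3), kr→(4,4), ks→(7,5), kq→(7,5)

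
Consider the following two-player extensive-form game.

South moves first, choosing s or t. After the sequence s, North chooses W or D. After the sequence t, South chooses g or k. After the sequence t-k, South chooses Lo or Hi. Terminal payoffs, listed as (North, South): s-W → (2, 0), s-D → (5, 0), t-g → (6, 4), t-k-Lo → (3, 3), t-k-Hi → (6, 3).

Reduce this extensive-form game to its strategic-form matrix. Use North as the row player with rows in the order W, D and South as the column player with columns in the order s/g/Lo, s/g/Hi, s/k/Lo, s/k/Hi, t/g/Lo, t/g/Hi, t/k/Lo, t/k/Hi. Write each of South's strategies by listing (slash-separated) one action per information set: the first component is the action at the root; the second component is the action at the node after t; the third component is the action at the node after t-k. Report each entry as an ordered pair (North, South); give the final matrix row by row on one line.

W: (2,0) (2,0) (2,0) (2,0) (6,4) (6,4) (3,3) (6,3) | D: (5,0) (5,0) (5,0) (5,0) (6,4) (6,4) (3,3) (6,3)

Row W: s/g/Lo→(2,0), s/g/Hi→(2,0), s/k/Lo→(2,0), s/k/Hi→(2,0), t/g/Lo→(6,4), t/g/Hi→(6,4), t/k/Lo→(3,3), t/k/Hi→(6,3)
Row D: s/g/Lo→(5,0), s/g/Hi→(5,0), s/k/Lo→(5,0), s/k/Hi→(5,0), t/g/Lo→(6,4), t/g/Hi→(6,4), t/k/Lo→(3,3), t/k/Hi→(6,3)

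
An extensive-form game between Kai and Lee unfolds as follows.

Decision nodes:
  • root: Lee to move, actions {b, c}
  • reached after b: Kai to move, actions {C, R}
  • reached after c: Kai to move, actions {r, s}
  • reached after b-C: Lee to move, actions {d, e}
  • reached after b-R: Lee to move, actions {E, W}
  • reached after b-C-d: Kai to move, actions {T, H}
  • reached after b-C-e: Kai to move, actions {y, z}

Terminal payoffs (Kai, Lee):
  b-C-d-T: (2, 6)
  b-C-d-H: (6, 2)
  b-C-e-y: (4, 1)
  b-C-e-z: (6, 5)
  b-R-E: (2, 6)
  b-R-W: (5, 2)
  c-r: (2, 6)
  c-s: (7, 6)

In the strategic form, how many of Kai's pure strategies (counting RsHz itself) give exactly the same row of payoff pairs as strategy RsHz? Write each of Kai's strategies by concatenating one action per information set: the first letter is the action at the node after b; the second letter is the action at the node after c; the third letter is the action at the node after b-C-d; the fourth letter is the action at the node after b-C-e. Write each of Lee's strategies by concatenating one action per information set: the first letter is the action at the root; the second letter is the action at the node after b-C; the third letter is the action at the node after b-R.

4

Row for RsHz (columns bdE, bdW, beE, beW, cdE, cdW, ceE, ceW): (2,6) (5,2) (2,6) (5,2) (7,6) (7,6) (7,6) (7,6).
Under RsHz, Kai's choice at the node after b-C-d and at the node after b-C-e can never be reached regardless of what Lee does, so varying those choices leaves every outcome unchanged.
Holding the reachable choices fixed and varying the unreachable ones freely already gives 2 × 2 = 4 equivalent strategies.
No other strategy reproduces this row, so those 4 are the full class: RsTy, RsTz, RsHy, RsHz.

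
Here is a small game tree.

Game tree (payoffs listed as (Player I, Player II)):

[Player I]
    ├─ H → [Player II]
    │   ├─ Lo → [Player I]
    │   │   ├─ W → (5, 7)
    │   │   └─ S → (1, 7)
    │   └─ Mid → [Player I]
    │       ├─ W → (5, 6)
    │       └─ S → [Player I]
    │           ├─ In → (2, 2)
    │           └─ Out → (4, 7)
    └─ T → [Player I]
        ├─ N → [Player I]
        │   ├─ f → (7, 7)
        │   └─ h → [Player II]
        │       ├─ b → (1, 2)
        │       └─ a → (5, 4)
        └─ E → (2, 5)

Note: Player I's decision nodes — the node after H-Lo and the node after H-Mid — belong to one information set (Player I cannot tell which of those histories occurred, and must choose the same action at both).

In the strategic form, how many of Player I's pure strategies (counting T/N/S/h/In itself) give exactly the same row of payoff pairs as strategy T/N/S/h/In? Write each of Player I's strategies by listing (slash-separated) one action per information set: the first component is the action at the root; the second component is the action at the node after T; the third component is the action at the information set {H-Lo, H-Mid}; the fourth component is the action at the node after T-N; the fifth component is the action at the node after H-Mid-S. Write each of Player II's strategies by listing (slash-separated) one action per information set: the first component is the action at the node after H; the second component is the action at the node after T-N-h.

Row for T/N/S/h/In (columns Lo/b, Lo/a, Mid/b, Mid/a): (1,2) (5,4) (1,2) (5,4).
Under T/N/S/h/In, Player I's choice at the information set {H-Lo, H-Mid} and at the node after H-Mid-S can never be reached regardless of what Player II does, so varying those choices leaves every outcome unchanged.
Holding the reachable choices fixed and varying the unreachable ones freely already gives 2 × 2 = 4 equivalent strategies.
No other strategy reproduces this row, so those 4 are the full class: T/N/W/h/In, T/N/W/h/Out, T/N/S/h/In, T/N/S/h/Out.

4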